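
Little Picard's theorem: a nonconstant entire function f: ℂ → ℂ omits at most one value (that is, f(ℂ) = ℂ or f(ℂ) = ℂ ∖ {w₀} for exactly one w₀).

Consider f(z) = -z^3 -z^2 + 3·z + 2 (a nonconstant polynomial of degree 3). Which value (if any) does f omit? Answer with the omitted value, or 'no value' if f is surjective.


Little Picard bounds the complement of f(ℂ) to at most one point.
For every w ∈ ℂ, the equation p(z) − w = 0 is a nonconstant polynomial in z and hence has at least one root by the fundamental theorem of algebra. So p is surjective onto ℂ, omitting no value.

Omitted value: no value.


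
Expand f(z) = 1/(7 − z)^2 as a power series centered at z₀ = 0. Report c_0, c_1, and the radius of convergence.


Let w = z − z₀, so z = z₀ + w.
Then 7 − z = 7 − (z₀ + w) = (7 − z₀) − w = 7 − w.
f(z) = 1/(7 − w)^2 = (1/(7)^2) · (1 − w/(7))^{−2}.
By the binomial series (1−u)^{−2} = Σ_{n≥0} C(n+1, 1) u^n for |u|<1, with u = w/(7):
  c_n = C(n+1, 1) / (7)^(n+2).
  c_0 = 1/(7)^2 = 1/49.
  c_1 = 2/(7)^3 = 2/343.
The series is valid for |w/d| < 1, i.e. |z − z₀| < |d|.
Radius of convergence: R = |7 − z₀| = |7| = 7 (distance from z₀ to the singularity z = 7).

c_0 = 1/49, c_1 = 2/343; R = 7.


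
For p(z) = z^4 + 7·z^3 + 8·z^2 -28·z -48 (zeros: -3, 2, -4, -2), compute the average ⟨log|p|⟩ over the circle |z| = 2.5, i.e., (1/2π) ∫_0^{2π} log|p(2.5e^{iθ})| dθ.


Zeros: -4, -3, -2, 2; r = 2.5.
Inside |z| < r: -2, 2. Outside (|z| ≥ r): -4, -3.
p(0) = -48, so log|p(0)| = log(48) = 3.8712.
Apply Jensen: I(r) = log|p(0)| + Σ_k log(r/|z_k|), summed over zeros inside |z| < r.
  log(r/|z_k|) for z_k = 2: log(2.5/2) = 0.2231
  log(r/|z_k|) for z_k = -2: log(2.5/2) = 0.2231
  Outside zeros (-4, -3) contribute nothing to the Jensen sum.
Sum over inside zeros: 0.4463.
I(r) = log|p(0)| + (inside sum) = 3.8712 + 0.4463 = 4.3175.
Note: since some zeros are outside |z| ≤ r, the simplified n·log(r) form does NOT apply — only the inside zeros contribute.

I(r) ≈ 4.3175.


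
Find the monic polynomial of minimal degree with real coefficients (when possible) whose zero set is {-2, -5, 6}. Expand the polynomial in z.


The polynomial is p(z) = ∏_{α ∈ S} (z − α), where S = {-2, -5, 6}.
Expanding the product yields: p(z) = z^3 + z^2 -32·z -60.
The resulting polynomial has degree 3 and real coefficients as required.

p(z) = z^3 + z^2 -32·z -60.


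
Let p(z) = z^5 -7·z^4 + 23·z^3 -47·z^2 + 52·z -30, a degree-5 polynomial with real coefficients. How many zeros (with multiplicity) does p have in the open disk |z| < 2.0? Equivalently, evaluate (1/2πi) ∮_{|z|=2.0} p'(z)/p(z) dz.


The zeros of p are: (1 + 2i), (1 - 2i), 3, (1 + 1i), (1 - 1i).
Their magnitudes are: 2.236, 2.236, 3, 1.414, 1.414.
Zeros with |z| < R = 2.0: (1 + 1i), (1 - 1i).
Count = 2.
By the argument principle, (1/2πi) ∮_{|z|=R} p'(z)/p(z) dz equals exactly this count.

Number of zeros inside |z| < 2.0: 2.


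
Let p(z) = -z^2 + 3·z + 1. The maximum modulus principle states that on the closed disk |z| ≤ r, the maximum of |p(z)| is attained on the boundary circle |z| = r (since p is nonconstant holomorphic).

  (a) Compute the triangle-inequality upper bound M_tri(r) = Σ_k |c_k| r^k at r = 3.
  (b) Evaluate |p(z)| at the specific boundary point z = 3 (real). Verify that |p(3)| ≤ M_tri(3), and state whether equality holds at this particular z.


Coefficients: c_0 = 1, c_1 = 3, c_2 = -1. Radius r = 3.
Part (a). Triangle bound: M_tri(r) = Σ_k |c_k| r^k
  = |1|·3^0 + |3|·3^1 + |-1|·3^2
  = 1 + 9 + 9 = 19.
This bounds M(r) := max_{|z|=r} |p(z)| from above; equality holds iff all terms c_k z^k can be made to align in phase at a single z on |z|=r.
Part (b). At z = 3 (real, on the circle |z| = r):
  p(3) = (1)·3^0 + (3)·3^1 + (-1)·3^2 = 1.
  |p(3)| = 1.
Check: |p(3)| = 1 ≤ 19 = M_tri(3). ✓ Equality does not hold at z = 3 (the coefficients have mixed signs, so the terms do not all align in phase there).

M_tri(3) = 19; |p(3)| = 1; equality at z=3: no.


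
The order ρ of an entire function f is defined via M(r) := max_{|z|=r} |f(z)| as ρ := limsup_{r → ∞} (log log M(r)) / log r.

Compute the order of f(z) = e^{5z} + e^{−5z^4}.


Each summand is entire of order 1 and 4 respectively (as in the single-exponential case). The order of a sum is at most the max of the orders, so ρ ≤ 4. For the lower bound: on |z|=r choose arg z so that -5z^4 is real positive; then |e^{-5z^4}| = e^{5r^4} while |e^{5z}| ≤ e^{5r^1} = o(e^{5r^4}). So |f| ≥ e^{5r^4}(1 − o(1)) and ρ ≥ 4. Hence ρ = max(1, 4) = 4.
Therefore ρ = 4.

Order ρ = 4.


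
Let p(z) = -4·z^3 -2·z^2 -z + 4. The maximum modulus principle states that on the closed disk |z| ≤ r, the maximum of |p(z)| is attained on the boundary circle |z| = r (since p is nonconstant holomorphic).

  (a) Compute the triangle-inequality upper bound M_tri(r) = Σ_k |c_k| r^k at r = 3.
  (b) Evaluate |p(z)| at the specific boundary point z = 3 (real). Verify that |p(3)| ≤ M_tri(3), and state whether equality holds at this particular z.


Coefficients: c_0 = 4, c_1 = -1, c_2 = -2, c_3 = -4. Radius r = 3.
Part (a). Triangle bound: M_tri(r) = Σ_k |c_k| r^k
  = |4|·3^0 + |-1|·3^1 + |-2|·3^2 + |-4|·3^3
  = 4 + 3 + 18 + 108 = 133.
This bounds M(r) := max_{|z|=r} |p(z)| from above; equality holds iff all terms c_k z^k can be made to align in phase at a single z on |z|=r.
Part (b). At z = 3 (real, on the circle |z| = r):
  p(3) = (4)·3^0 + (-1)·3^1 + (-2)·3^2 + (-4)·3^3 = -125.
  |p(3)| = 125.
Check: |p(3)| = 125 ≤ 133 = M_tri(3). ✓ Equality does not hold at z = 3 (the coefficients have mixed signs, so the terms do not all align in phase there).

M_tri(3) = 133; |p(3)| = 125; equality at z=3: no.


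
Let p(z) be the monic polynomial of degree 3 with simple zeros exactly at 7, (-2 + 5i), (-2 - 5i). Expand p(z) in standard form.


The polynomial is p(z) = ∏_{α ∈ S} (z − α), where S = {7, (-2 + 5i), (-2 - 5i)}.
Expanding the product yields: p(z) = z^3 -3·z^2 + z -203.
Note conjugate pairs combine to real quadratics: (z − (-2+5i))(z − (-2−5i)) = z² + 4z + 29.
The resulting polynomial has degree 3 and real coefficients as required.

p(z) = z^3 -3·z^2 + z -203.


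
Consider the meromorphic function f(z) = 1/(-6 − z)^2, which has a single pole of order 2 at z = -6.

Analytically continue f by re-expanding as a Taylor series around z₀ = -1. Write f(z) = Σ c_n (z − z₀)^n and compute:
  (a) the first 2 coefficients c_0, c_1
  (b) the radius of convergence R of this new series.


Let w = z − z₀, so z = z₀ + w.
Then -6 − z = -6 − (z₀ + w) = (-6 − z₀) − w = -5 − w.
f(z) = 1/(-5 − w)^2 = (1/(-5)^2) · (1 − w/(-5))^{−2}.
By the binomial series (1−u)^{−2} = Σ_{n≥0} C(n+1, 1) u^n for |u|<1, with u = w/(-5):
  c_n = C(n+1, 1) / (-5)^(n+2).
  c_0 = 1/(-5)^2 = 1/25.
  c_1 = 2/(-5)^3 = -2/125.
The series is valid for |w/d| < 1, i.e. |z − z₀| < |d|.
Radius of convergence: R = |-6 − z₀| = |-5| = 5 (distance from z₀ to the singularity z = -6).

c_0 = 1/25, c_1 = -2/125; R = 5.


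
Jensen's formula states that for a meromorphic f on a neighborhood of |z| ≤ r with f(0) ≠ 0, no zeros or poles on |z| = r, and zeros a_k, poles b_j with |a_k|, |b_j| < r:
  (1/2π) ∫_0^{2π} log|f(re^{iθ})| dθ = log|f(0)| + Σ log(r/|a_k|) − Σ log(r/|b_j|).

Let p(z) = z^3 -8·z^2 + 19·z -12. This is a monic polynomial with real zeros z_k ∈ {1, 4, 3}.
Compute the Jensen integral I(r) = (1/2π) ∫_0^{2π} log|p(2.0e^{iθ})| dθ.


Zeros: 1, 3, 4; r = 2.0.
Inside |z| < r: 1. Outside (|z| ≥ r): 3, 4.
p(0) = -12, so log|p(0)| = log(12) = 2.4849.
Apply Jensen: I(r) = log|p(0)| + Σ_k log(r/|z_k|), summed over zeros inside |z| < r.
  log(r/|z_k|) for z_k = 1: log(2.0/1) = 0.6931
  Outside zeros (3, 4) contribute nothing to the Jensen sum.
Sum over inside zeros: 0.6931.
I(r) = log|p(0)| + (inside sum) = 2.4849 + 0.6931 = 3.1781.
Note: since some zeros are outside |z| ≤ r, the simplified n·log(r) form does NOT apply — only the inside zeros contribute.

I(r) ≈ 3.1781.


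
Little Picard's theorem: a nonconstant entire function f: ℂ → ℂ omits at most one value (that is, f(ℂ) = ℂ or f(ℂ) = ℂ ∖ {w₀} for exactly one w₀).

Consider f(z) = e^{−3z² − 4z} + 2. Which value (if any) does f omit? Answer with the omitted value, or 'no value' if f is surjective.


Little Picard bounds the complement of f(ℂ) to at most one point.
The exponent g(z) = −3z² − 4z is a nonconstant polynomial, hence surjective onto ℂ. So e^{g(z)} takes every value in {e^w : w ∈ ℂ} = ℂ ∖ {0}. Adding 2 shifts the range to ℂ ∖ {2}. f omits exactly 2.

Omitted value: 2.


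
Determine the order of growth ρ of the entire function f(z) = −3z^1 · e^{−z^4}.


M(r) = max_{|z|=r} |-3|·|z|^1·|e^{−z^4}| = 3·r^1 · e^{1r^4} (the factors attain their maxima compatibly on |z|=r). Then log M(r) = log 3 + 1·log r + 1r^4, dominated by the last term, so log log M(r) ~ 4·log r. The polynomial factor -3z^1 contributes only a log r term and does not affect the order. ρ = 4.
Therefore ρ = 4.

Order ρ = 4.


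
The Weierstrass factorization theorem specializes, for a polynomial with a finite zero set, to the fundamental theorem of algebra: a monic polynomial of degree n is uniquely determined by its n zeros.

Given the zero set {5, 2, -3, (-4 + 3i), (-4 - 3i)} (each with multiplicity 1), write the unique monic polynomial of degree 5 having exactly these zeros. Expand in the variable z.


The polynomial is p(z) = ∏_{α ∈ S} (z − α), where S = {5, 2, -3, (-4 + 3i), (-4 - 3i)}.
Expanding the product yields: p(z) = z^5 + 4·z^4 -18·z^3 -158·z^2 -35·z + 750.
Note conjugate pairs combine to real quadratics: (z − (-4+3i))(z − (-4−3i)) = z² + 8z + 25.
The resulting polynomial has degree 5 and real coefficients as required.

p(z) = z^5 + 4·z^4 -18·z^3 -158·z^2 -35·z + 750.


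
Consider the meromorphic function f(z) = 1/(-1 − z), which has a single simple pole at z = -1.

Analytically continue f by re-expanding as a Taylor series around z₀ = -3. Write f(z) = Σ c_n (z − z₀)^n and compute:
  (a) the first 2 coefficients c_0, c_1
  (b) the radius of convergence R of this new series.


Let w = z − z₀, so z = z₀ + w.
Then -1 − z = -1 − (z₀ + w) = (-1 − z₀) − w = 2 − w.
f(z) = 1/(2 − w) = (1/(2)) · 1/(1 − w/(2)) = Σ_{n≥0} w^n / (2)^(n+1).
So c_n = 1/(2)^(n+1):
  c_0 = 1/(2)^1 = 1/2.
  c_1 = 1/(2)^2 = 1/4.
The series is valid for |w/d| < 1, i.e. |z − z₀| < |d|.
Radius of convergence: R = |-1 − z₀| = |2| = 2 (distance from z₀ to the singularity z = -1).

c_0 = 1/2, c_1 = 1/4; R = 2.


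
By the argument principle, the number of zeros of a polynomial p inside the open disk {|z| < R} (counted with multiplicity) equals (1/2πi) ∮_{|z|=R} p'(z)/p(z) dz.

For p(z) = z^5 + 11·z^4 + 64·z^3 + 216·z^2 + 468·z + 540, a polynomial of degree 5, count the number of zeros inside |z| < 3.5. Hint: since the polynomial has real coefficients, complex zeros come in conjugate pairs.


The zeros of p are: (-3 + 3i), (-3 - 3i), -3, (-1 + 3i), (-1 - 3i).
Their magnitudes are: 4.243, 4.243, 3, 3.162, 3.162.
Zeros with |z| < R = 3.5: -3, (-1 + 3i), (-1 - 3i).
Count = 3.
By the argument principle, (1/2πi) ∮_{|z|=R} p'(z)/p(z) dz equals exactly this count.

Number of zeros inside |z| < 3.5: 3.


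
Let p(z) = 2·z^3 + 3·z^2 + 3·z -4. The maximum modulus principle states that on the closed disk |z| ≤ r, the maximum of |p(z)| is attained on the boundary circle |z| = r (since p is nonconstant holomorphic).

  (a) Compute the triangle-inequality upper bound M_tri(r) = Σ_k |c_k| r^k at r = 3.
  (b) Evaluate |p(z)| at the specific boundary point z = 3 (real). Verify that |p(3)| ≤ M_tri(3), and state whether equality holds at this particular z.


Coefficients: c_0 = -4, c_1 = 3, c_2 = 3, c_3 = 2. Radius r = 3.
Part (a). Triangle bound: M_tri(r) = Σ_k |c_k| r^k
  = |-4|·3^0 + |3|·3^1 + |3|·3^2 + |2|·3^3
  = 4 + 9 + 27 + 54 = 94.
This bounds M(r) := max_{|z|=r} |p(z)| from above; equality holds iff all terms c_k z^k can be made to align in phase at a single z on |z|=r.
Part (b). At z = 3 (real, on the circle |z| = r):
  p(3) = (-4)·3^0 + (3)·3^1 + (3)·3^2 + (2)·3^3 = 86.
  |p(3)| = 86.
Check: |p(3)| = 86 ≤ 94 = M_tri(3). ✓ Equality does not hold at z = 3 (the coefficients have mixed signs, so the terms do not all align in phase there).

M_tri(3) = 94; |p(3)| = 86; equality at z=3: no.


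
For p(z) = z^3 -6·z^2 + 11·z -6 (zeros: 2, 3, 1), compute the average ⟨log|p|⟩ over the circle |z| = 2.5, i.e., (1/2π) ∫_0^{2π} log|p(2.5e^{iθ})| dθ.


Zeros: 1, 2, 3; r = 2.5.
Inside |z| < r: 1, 2. Outside (|z| ≥ r): 3.
p(0) = -6, so log|p(0)| = log(6) = 1.7918.
Apply Jensen: I(r) = log|p(0)| + Σ_k log(r/|z_k|), summed over zeros inside |z| < r.
  log(r/|z_k|) for z_k = 2: log(2.5/2) = 0.2231
  log(r/|z_k|) for z_k = 1: log(2.5/1) = 0.9163
  Outside zeros (3) contribute nothing to the Jensen sum.
Sum over inside zeros: 1.1394.
I(r) = log|p(0)| + (inside sum) = 1.7918 + 1.1394 = 2.9312.
Note: since some zeros are outside |z| ≤ r, the simplified n·log(r) form does NOT apply — only the inside zeros contribute.

I(r) ≈ 2.9312.


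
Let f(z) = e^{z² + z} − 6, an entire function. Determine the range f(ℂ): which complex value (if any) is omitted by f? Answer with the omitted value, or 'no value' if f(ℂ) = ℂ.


Little Picard bounds the complement of f(ℂ) to at most one point.
The exponent g(z) = z² + z is a nonconstant polynomial, hence surjective onto ℂ. So e^{g(z)} takes every value in {e^w : w ∈ ℂ} = ℂ ∖ {0}. Adding -6 shifts the range to ℂ ∖ {-6}. f omits exactly -6.

Omitted value: -6.


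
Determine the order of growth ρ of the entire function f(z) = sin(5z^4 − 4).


Write sin(w) = (e^{iw} ± e^{−iw})/(2 or 2i), so |sin(w)| ≤ e^{|w|}. With w = 5z^4 − 4, |w| ≤ 5r^4 + 4 on |z|=r, giving M(r) ≤ e^{5r^4 + 4} and ρ ≤ 4. For the lower bound, choose z on |z|=r with 5z^4 purely imaginary of modulus 5r^4; then |sin(5z^4 − 4)| grows like e^{5r^4}/2, so ρ ≥ 4. Hence ρ = 4.
Therefore ρ = 4.

Order ρ = 4.


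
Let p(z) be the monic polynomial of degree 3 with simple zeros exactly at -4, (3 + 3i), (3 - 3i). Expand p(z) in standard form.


The polynomial is p(z) = ∏_{α ∈ S} (z − α), where S = {-4, (3 + 3i), (3 - 3i)}.
Expanding the product yields: p(z) = z^3 -2·z^2 -6·z + 72.
Note conjugate pairs combine to real quadratics: (z − (3+3i))(z − (3−3i)) = z² − 6z + 18.
The resulting polynomial has degree 3 and real coefficients as required.

p(z) = z^3 -2·z^2 -6·z + 72.


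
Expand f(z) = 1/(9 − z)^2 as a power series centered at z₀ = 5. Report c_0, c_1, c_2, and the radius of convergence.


Let w = z − z₀, so z = z₀ + w.
Then 9 − z = 9 − (z₀ + w) = (9 − z₀) − w = 4 − w.
f(z) = 1/(4 − w)^2 = (1/(4)^2) · (1 − w/(4))^{−2}.
By the binomial series (1−u)^{−2} = Σ_{n≥0} C(n+1, 1) u^n for |u|<1, with u = w/(4):
  c_n = C(n+1, 1) / (4)^(n+2).
  c_0 = 1/(4)^2 = 1/16.
  c_1 = 2/(4)^3 = 1/32.
  c_2 = 3/(4)^4 = 3/256.
The series is valid for |w/d| < 1, i.e. |z − z₀| < |d|.
Radius of convergence: R = |9 − z₀| = |4| = 4 (distance from z₀ to the singularity z = 9).

c_0 = 1/16, c_1 = 1/32, c_2 = 3/256; R = 4.


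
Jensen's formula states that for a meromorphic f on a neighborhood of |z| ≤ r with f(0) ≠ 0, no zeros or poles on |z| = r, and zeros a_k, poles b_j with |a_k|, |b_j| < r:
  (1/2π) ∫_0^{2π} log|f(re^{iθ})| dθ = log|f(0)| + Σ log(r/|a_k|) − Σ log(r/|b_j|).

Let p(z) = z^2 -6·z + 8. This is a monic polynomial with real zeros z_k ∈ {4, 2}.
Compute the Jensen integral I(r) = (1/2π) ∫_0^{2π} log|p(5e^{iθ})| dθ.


Zeros: 2, 4; r = 5.
Inside |z| < r: 2, 4. Outside (|z| ≥ r): ∅.
p(0) = 8, so log|p(0)| = log(8) = 2.0794.
Apply Jensen: I(r) = log|p(0)| + Σ_k log(r/|z_k|), summed over zeros inside |z| < r.
  log(r/|z_k|) for z_k = 4: log(5/4) = 0.2231
  log(r/|z_k|) for z_k = 2: log(5/2) = 0.9163
Sum over inside zeros: 1.1394.
I(r) = log|p(0)| + (inside sum) = 2.0794 + 1.1394 = 3.2189.
Closed form (all zeros inside, monic): I(r) = n·log(r) = 2·log(5) = 3.2189. ✓

I(r) ≈ 3.2189.


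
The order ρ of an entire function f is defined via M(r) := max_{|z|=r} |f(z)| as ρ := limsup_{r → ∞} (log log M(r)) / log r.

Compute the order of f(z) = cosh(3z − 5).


cosh(w) is a linear combination of e^{iw} and e^{−iw} (or e^w, e^{−w} in the hyperbolic case), so |cosh(w)| ≤ e^{|w|}. With w = 3z − 5, |w| ≤ 3|z| + 5 = 3r + 5 on |z| = r, giving M(r) ≤ e^{3r + 5}, so ρ ≤ 1. On a suitable ray (z = it for sin/cos; z = t for sinh/cosh, t real → ∞), |cosh(3z − 5)| grows like e^{3|t|}/2, so ρ ≥ 1. Hence ρ = 1.
Therefore ρ = 1.

Order ρ = 1.


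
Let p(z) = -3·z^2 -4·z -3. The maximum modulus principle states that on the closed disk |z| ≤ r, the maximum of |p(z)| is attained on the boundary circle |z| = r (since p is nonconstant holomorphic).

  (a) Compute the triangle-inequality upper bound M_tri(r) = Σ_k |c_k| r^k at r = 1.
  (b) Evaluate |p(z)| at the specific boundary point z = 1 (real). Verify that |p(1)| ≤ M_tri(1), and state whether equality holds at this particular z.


Coefficients: c_0 = -3, c_1 = -4, c_2 = -3. Radius r = 1.
Part (a). Triangle bound: M_tri(r) = Σ_k |c_k| r^k
  = |-3|·1^0 + |-4|·1^1 + |-3|·1^2
  = 3 + 4 + 3 = 10.
This bounds M(r) := max_{|z|=r} |p(z)| from above; equality holds iff all terms c_k z^k can be made to align in phase at a single z on |z|=r.
Part (b). At z = 1 (real, on the circle |z| = r):
  p(1) = (-3)·1^0 + (-4)·1^1 + (-3)·1^2 = -10.
  |p(1)| = 10.
Since all nonzero coefficients share the same sign, |p(1)| = 10 = M_tri(1); the triangle bound is attained at z = 1, so in fact M(r) = 10.

M_tri(1) = 10; |p(1)| = 10; equality at z=1: yes.


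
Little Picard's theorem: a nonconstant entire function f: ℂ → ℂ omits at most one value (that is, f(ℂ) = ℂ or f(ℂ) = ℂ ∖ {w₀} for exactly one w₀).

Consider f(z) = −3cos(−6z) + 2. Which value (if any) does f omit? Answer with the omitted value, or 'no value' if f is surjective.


Little Picard bounds the complement of f(ℂ) to at most one point.
cos is entire and surjective onto ℂ: for every w ∈ ℂ, cos(ζ) = w has a solution ζ ∈ ℂ (e.g., via the complex inverse arccos). With ζ = −6z this gives z = ζ/(-6). Then -3·cos(−6z) takes every value in -3·ℂ = ℂ, and adding 2 is a bijection of ℂ. So f is surjective and omits no value. (Note: only on the real line is cos bounded by [−1, 1].)

Omitted value: no value.


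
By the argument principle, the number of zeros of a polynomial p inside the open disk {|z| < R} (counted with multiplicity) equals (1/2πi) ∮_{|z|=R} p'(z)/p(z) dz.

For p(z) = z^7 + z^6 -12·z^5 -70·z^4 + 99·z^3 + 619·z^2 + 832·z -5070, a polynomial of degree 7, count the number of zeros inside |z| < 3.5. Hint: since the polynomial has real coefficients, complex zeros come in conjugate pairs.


The zeros of p are: (-3 + 2i), (-3 - 2i), (3 + 1i), (3 - 1i), (-2 + 3i), (-2 - 3i), 3.
Their magnitudes are: 3.606, 3.606, 3.162, 3.162, 3.606, 3.606, 3.
Zeros with |z| < R = 3.5: (3 + 1i), (3 - 1i), 3.
Count = 3.
By the argument principle, (1/2πi) ∮_{|z|=R} p'(z)/p(z) dz equals exactly this count.

Number of zeros inside |z| < 3.5: 3.


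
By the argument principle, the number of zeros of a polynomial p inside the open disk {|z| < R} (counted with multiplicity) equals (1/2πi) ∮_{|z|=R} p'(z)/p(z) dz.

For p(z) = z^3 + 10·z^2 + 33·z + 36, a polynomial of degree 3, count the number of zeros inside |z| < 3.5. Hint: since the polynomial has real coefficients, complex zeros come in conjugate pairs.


The zeros of p are: -3, -4, -3.
Their magnitudes are: 3, 4, 3.
Zeros with |z| < R = 3.5: -3, -3.
Count = 2.
By the argument principle, (1/2πi) ∮_{|z|=R} p'(z)/p(z) dz equals exactly this count.

Number of zeros inside |z| < 3.5: 2.


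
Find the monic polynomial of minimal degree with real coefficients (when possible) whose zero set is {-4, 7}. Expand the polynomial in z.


The polynomial is p(z) = ∏_{α ∈ S} (z − α), where S = {-4, 7}.
Expanding the product yields: p(z) = z^2 -3·z -28.
The resulting polynomial has degree 2 and real coefficients as required.

p(z) = z^2 -3·z -28.


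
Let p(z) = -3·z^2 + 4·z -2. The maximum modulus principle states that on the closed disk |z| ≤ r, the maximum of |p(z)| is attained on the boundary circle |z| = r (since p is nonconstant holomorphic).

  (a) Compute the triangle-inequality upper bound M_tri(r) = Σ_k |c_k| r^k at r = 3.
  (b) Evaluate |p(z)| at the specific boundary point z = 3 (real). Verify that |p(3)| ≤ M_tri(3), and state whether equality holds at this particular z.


Coefficients: c_0 = -2, c_1 = 4, c_2 = -3. Radius r = 3.
Part (a). Triangle bound: M_tri(r) = Σ_k |c_k| r^k
  = |-2|·3^0 + |4|·3^1 + |-3|·3^2
  = 2 + 12 + 27 = 41.
This bounds M(r) := max_{|z|=r} |p(z)| from above; equality holds iff all terms c_k z^k can be made to align in phase at a single z on |z|=r.
Part (b). At z = 3 (real, on the circle |z| = r):
  p(3) = (-2)·3^0 + (4)·3^1 + (-3)·3^2 = -17.
  |p(3)| = 17.
Check: |p(3)| = 17 ≤ 41 = M_tri(3). ✓ Equality does not hold at z = 3 (the coefficients have mixed signs, so the terms do not all align in phase there).

M_tri(3) = 41; |p(3)| = 17; equality at z=3: no.


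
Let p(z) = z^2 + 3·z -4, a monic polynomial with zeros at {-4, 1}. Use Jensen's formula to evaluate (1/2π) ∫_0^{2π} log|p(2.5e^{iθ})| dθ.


Zeros: -4, 1; r = 2.5.
Inside |z| < r: 1. Outside (|z| ≥ r): -4.
p(0) = -4, so log|p(0)| = log(4) = 1.3863.
Apply Jensen: I(r) = log|p(0)| + Σ_k log(r/|z_k|), summed over zeros inside |z| < r.
  log(r/|z_k|) for z_k = 1: log(2.5/1) = 0.9163
  Outside zeros (-4) contribute nothing to the Jensen sum.
Sum over inside zeros: 0.9163.
I(r) = log|p(0)| + (inside sum) = 1.3863 + 0.9163 = 2.3026.
Note: since some zeros are outside |z| ≤ r, the simplified n·log(r) form does NOT apply — only the inside zeros contribute.

I(r) ≈ 2.3026.


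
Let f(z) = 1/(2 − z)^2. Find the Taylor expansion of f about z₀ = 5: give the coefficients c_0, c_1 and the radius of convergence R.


Let w = z − z₀, so z = z₀ + w.
Then 2 − z = 2 − (z₀ + w) = (2 − z₀) − w = -3 − w.
f(z) = 1/(-3 − w)^2 = (1/(-3)^2) · (1 − w/(-3))^{−2}.
By the binomial series (1−u)^{−2} = Σ_{n≥0} C(n+1, 1) u^n for |u|<1, with u = w/(-3):
  c_n = C(n+1, 1) / (-3)^(n+2).
  c_0 = 1/(-3)^2 = 1/9.
  c_1 = 2/(-3)^3 = -2/27.
The series is valid for |w/d| < 1, i.e. |z − z₀| < |d|.
Radius of convergence: R = |2 − z₀| = |-3| = 3 (distance from z₀ to the singularity z = 2).

c_0 = 1/9, c_1 = -2/27; R = 3.


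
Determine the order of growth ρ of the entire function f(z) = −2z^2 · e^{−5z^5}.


M(r) = max_{|z|=r} |-2|·|z|^2·|e^{−5z^5}| = 2·r^2 · e^{5r^5} (the factors attain their maxima compatibly on |z|=r). Then log M(r) = log 2 + 2·log r + 5r^5, dominated by the last term, so log log M(r) ~ 5·log r. The polynomial factor -2z^2 contributes only a log r term and does not affect the order. ρ = 5.
Therefore ρ = 5.

Order ρ = 5.


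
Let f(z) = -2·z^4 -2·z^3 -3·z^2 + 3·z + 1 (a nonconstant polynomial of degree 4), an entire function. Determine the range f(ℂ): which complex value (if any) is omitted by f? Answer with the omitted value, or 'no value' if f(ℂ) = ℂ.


Little Picard bounds the complement of f(ℂ) to at most one point.
For every w ∈ ℂ, the equation p(z) − w = 0 is a nonconstant polynomial in z and hence has at least one root by the fundamental theorem of algebra. So p is surjective onto ℂ, omitting no value.

Omitted value: no value.


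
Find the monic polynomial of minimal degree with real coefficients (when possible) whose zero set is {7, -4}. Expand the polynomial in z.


The polynomial is p(z) = ∏_{α ∈ S} (z − α), where S = {7, -4}.
Expanding the product yields: p(z) = z^2 -3·z -28.
The resulting polynomial has degree 2 and real coefficients as required.

p(z) = z^2 -3·z -28.


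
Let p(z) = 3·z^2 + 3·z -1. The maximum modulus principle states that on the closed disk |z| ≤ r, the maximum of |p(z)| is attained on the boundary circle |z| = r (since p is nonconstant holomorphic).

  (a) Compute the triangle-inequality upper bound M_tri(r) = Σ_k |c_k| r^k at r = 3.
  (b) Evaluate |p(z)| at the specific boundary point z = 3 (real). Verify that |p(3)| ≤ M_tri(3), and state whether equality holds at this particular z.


Coefficients: c_0 = -1, c_1 = 3, c_2 = 3. Radius r = 3.
Part (a). Triangle bound: M_tri(r) = Σ_k |c_k| r^k
  = |-1|·3^0 + |3|·3^1 + |3|·3^2
  = 1 + 9 + 27 = 37.
This bounds M(r) := max_{|z|=r} |p(z)| from above; equality holds iff all terms c_k z^k can be made to align in phase at a single z on |z|=r.
Part (b). At z = 3 (real, on the circle |z| = r):
  p(3) = (-1)·3^0 + (3)·3^1 + (3)·3^2 = 35.
  |p(3)| = 35.
Check: |p(3)| = 35 ≤ 37 = M_tri(3). ✓ Equality does not hold at z = 3 (the coefficients have mixed signs, so the terms do not all align in phase there).

M_tri(3) = 37; |p(3)| = 35; equality at z=3: no.


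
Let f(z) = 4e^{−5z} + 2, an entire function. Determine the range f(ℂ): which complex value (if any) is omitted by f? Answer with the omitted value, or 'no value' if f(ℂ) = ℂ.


Little Picard bounds the complement of f(ℂ) to at most one point.
e^{−5z} is never zero on ℂ, so 4·e^{−5z} takes every value in ℂ ∖ {0}. Adding 2 shifts the range to ℂ ∖ {2}. Thus f omits exactly the value 2.

Omitted value: 2.


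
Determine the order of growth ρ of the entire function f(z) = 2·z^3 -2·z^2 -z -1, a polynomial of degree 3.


|f(z)| ≤ Σ|c_k|·r^k = O(r^3) as r → ∞. Polynomial growth is O(e^{r^ε}) for every ε > 0 (since r^3/e^{r^ε} → 0), so ρ ≤ ε for all ε > 0, i.e. ρ = 0. Every nonconstant polynomial has order 0.
Therefore ρ = 0.

Order ρ = 0.


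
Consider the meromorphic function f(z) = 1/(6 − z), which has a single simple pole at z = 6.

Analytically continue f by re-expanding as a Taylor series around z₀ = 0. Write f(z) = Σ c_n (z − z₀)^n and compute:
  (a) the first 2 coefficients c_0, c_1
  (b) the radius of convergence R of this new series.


Let w = z − z₀, so z = z₀ + w.
Then 6 − z = 6 − (z₀ + w) = (6 − z₀) − w = 6 − w.
f(z) = 1/(6 − w) = (1/(6)) · 1/(1 − w/(6)) = Σ_{n≥0} w^n / (6)^(n+1).
So c_n = 1/(6)^(n+1):
  c_0 = 1/(6)^1 = 1/6.
  c_1 = 1/(6)^2 = 1/36.
The series is valid for |w/d| < 1, i.e. |z − z₀| < |d|.
Radius of convergence: R = |6 − z₀| = |6| = 6 (distance from z₀ to the singularity z = 6).

c_0 = 1/6, c_1 = 1/36; R = 6.


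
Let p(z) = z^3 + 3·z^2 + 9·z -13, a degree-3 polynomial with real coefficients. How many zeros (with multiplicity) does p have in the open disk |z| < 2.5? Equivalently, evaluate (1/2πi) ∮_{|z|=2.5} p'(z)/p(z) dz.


The zeros of p are: (-2 + 3i), (-2 - 3i), 1.
Their magnitudes are: 3.606, 3.606, 1.
Zeros with |z| < R = 2.5: 1.
Count = 1.
By the argument principle, (1/2πi) ∮_{|z|=R} p'(z)/p(z) dz equals exactly this count.

Number of zeros inside |z| < 2.5: 1.


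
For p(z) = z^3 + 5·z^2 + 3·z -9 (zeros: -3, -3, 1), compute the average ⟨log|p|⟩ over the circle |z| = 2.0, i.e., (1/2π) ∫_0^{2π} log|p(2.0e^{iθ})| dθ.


Zeros: -3, -3, 1; r = 2.0.
Inside |z| < r: 1. Outside (|z| ≥ r): -3, -3.
p(0) = -9, so log|p(0)| = log(9) = 2.1972.
Apply Jensen: I(r) = log|p(0)| + Σ_k log(r/|z_k|), summed over zeros inside |z| < r.
  log(r/|z_k|) for z_k = 1: log(2.0/1) = 0.6931
  Outside zeros (-3, -3) contribute nothing to the Jensen sum.
Sum over inside zeros: 0.6931.
I(r) = log|p(0)| + (inside sum) = 2.1972 + 0.6931 = 2.8904.
Note: since some zeros are outside |z| ≤ r, the simplified n·log(r) form does NOT apply — only the inside zeros contribute.

I(r) ≈ 2.8904.


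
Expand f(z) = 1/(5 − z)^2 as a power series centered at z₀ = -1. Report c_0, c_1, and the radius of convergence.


Let w = z − z₀, so z = z₀ + w.
Then 5 − z = 5 − (z₀ + w) = (5 − z₀) − w = 6 − w.
f(z) = 1/(6 − w)^2 = (1/(6)^2) · (1 − w/(6))^{−2}.
By the binomial series (1−u)^{−2} = Σ_{n≥0} C(n+1, 1) u^n for |u|<1, with u = w/(6):
  c_n = C(n+1, 1) / (6)^(n+2).
  c_0 = 1/(6)^2 = 1/36.
  c_1 = 2/(6)^3 = 1/108.
The series is valid for |w/d| < 1, i.e. |z − z₀| < |d|.
Radius of convergence: R = |5 − z₀| = |6| = 6 (distance from z₀ to the singularity z = 5).

c_0 = 1/36, c_1 = 1/108; R = 6.


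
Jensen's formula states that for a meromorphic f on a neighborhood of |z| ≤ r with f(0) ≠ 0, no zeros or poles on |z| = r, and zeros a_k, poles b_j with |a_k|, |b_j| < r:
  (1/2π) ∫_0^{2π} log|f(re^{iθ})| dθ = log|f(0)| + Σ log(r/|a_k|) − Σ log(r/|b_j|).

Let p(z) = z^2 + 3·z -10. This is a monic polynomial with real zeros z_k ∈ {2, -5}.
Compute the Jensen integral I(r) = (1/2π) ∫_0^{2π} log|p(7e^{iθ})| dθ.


Zeros: -5, 2; r = 7.
Inside |z| < r: -5, 2. Outside (|z| ≥ r): ∅.
p(0) = -10, so log|p(0)| = log(10) = 2.3026.
Apply Jensen: I(r) = log|p(0)| + Σ_k log(r/|z_k|), summed over zeros inside |z| < r.
  log(r/|z_k|) for z_k = 2: log(7/2) = 1.2528
  log(r/|z_k|) for z_k = -5: log(7/5) = 0.3365
Sum over inside zeros: 1.5892.
I(r) = log|p(0)| + (inside sum) = 2.3026 + 1.5892 = 3.8918.
Closed form (all zeros inside, monic): I(r) = n·log(r) = 2·log(7) = 3.8918. ✓

I(r) ≈ 3.8918.


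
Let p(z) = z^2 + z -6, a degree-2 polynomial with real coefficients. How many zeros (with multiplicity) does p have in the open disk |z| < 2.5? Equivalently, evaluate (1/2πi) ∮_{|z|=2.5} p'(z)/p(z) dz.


The zeros of p are: 2, -3.
Their magnitudes are: 2, 3.
Zeros with |z| < R = 2.5: 2.
Count = 1.
By the argument principle, (1/2πi) ∮_{|z|=R} p'(z)/p(z) dz equals exactly this count.

Number of zeros inside |z| < 2.5: 1.


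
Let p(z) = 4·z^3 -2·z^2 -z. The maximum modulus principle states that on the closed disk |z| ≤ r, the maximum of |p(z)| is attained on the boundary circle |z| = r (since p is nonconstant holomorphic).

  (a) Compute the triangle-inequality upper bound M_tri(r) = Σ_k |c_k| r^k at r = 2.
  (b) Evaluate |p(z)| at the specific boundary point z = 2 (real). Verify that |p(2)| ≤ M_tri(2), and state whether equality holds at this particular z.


Coefficients: c_0 = 0, c_1 = -1, c_2 = -2, c_3 = 4. Radius r = 2.
Part (a). Triangle bound: M_tri(r) = Σ_k |c_k| r^k
  = |0|·2^0 + |-1|·2^1 + |-2|·2^2 + |4|·2^3
  = 0 + 2 + 8 + 32 = 42.
This bounds M(r) := max_{|z|=r} |p(z)| from above; equality holds iff all terms c_k z^k can be made to align in phase at a single z on |z|=r.
Part (b). At z = 2 (real, on the circle |z| = r):
  p(2) = (0)·2^0 + (-1)·2^1 + (-2)·2^2 + (4)·2^3 = 22.
  |p(2)| = 22.
Check: |p(2)| = 22 ≤ 42 = M_tri(2). ✓ Equality does not hold at z = 2 (the coefficients have mixed signs, so the terms do not all align in phase there).

M_tri(2) = 42; |p(2)| = 22; equality at z=2: no.


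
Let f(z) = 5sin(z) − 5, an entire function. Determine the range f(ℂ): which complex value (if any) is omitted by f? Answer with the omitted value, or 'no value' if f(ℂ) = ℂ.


Little Picard bounds the complement of f(ℂ) to at most one point.
sin is entire and surjective onto ℂ: for every w ∈ ℂ, sin(ζ) = w has a solution ζ ∈ ℂ (e.g., via the complex inverse arcsin). With ζ = z this gives z = ζ/(1). Then 5·sin(z) takes every value in 5·ℂ = ℂ, and adding -5 is a bijection of ℂ. So f is surjective and omits no value. (Note: only on the real line is sin bounded by [−1, 1].)

Omitted value: no value.


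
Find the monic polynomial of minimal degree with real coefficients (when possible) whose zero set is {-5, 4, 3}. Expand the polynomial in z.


The polynomial is p(z) = ∏_{α ∈ S} (z − α), where S = {-5, 4, 3}.
Expanding the product yields: p(z) = z^3 -2·z^2 -23·z + 60.
The resulting polynomial has degree 3 and real coefficients as required.

p(z) = z^3 -2·z^2 -23·z + 60.


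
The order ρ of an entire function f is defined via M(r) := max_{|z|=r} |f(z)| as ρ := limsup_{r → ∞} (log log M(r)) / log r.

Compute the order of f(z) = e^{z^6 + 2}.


|e^{z^6 + 2}| = e^{Re(1·z^6) + 2} ≤ e^{1|z|^6 + 2} = e^{1r^6 + 2} on |z| = r, so ρ ≤ 6. Choosing z on |z|=r so that 1·z^6 is real positive (always possible by picking arg z appropriately) gives |f(z)| = e^{1r^6 + 2}, matching the bound. The additive constant 2 does not affect log log M(r) ~ 6·log r. Hence ρ = 6.
Therefore ρ = 6.

Order ρ = 6.


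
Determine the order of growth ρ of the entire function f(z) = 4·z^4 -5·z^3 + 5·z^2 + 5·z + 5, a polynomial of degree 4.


|f(z)| ≤ Σ|c_k|·r^k = O(r^4) as r → ∞. Polynomial growth is O(e^{r^ε}) for every ε > 0 (since r^4/e^{r^ε} → 0), so ρ ≤ ε for all ε > 0, i.e. ρ = 0. Every nonconstant polynomial has order 0.
Therefore ρ = 0.

Order ρ = 0.


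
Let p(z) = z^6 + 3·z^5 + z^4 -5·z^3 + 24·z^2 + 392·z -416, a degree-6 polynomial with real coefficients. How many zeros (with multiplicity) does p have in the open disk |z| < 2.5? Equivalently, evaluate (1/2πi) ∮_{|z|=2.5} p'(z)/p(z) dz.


The zeros of p are: 1, -4, (-2 + 3i), (-2 - 3i), (2 + 2i), (2 - 2i).
Their magnitudes are: 1, 4, 3.606, 3.606, 2.828, 2.828.
Zeros with |z| < R = 2.5: 1.
Count = 1.
By the argument principle, (1/2πi) ∮_{|z|=R} p'(z)/p(z) dz equals exactly this count.

Number of zeros inside |z| < 2.5: 1.


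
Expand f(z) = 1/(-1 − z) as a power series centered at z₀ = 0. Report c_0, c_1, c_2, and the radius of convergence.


Let w = z − z₀, so z = z₀ + w.
Then -1 − z = -1 − (z₀ + w) = (-1 − z₀) − w = -1 − w.
f(z) = 1/(-1 − w) = (1/(-1)) · 1/(1 − w/(-1)) = Σ_{n≥0} w^n / (-1)^(n+1).
So c_n = 1/(-1)^(n+1):
  c_0 = 1/(-1)^1 = -1.
  c_1 = 1/(-1)^2 = 1.
  c_2 = 1/(-1)^3 = -1.
The series is valid for |w/d| < 1, i.e. |z − z₀| < |d|.
Radius of convergence: R = |-1 − z₀| = |-1| = 1 (distance from z₀ to the singularity z = -1).

c_0 = -1, c_1 = 1, c_2 = -1; R = 1.


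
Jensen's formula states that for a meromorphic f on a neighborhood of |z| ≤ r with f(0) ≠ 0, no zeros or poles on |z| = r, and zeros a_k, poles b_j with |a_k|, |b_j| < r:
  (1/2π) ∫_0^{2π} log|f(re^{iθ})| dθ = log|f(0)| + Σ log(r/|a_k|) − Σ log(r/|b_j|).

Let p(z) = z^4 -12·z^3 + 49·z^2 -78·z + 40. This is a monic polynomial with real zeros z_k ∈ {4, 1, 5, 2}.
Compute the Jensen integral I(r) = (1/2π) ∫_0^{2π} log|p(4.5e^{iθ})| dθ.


Zeros: 1, 2, 4, 5; r = 4.5.
Inside |z| < r: 1, 2, 4. Outside (|z| ≥ r): 5.
p(0) = 40, so log|p(0)| = log(40) = 3.6889.
Apply Jensen: I(r) = log|p(0)| + Σ_k log(r/|z_k|), summed over zeros inside |z| < r.
  log(r/|z_k|) for z_k = 4: log(4.5/4) = 0.1178
  log(r/|z_k|) for z_k = 1: log(4.5/1) = 1.5041
  log(r/|z_k|) for z_k = 2: log(4.5/2) = 0.8109
  Outside zeros (5) contribute nothing to the Jensen sum.
Sum over inside zeros: 2.4328.
I(r) = log|p(0)| + (inside sum) = 3.6889 + 2.4328 = 6.1217.
Note: since some zeros are outside |z| ≤ r, the simplified n·log(r) form does NOT apply — only the inside zeros contribute.

I(r) ≈ 6.1217.


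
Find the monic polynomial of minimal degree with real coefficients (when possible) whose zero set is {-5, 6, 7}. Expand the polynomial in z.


The polynomial is p(z) = ∏_{α ∈ S} (z − α), where S = {-5, 6, 7}.
Expanding the product yields: p(z) = z^3 -8·z^2 -23·z + 210.
The resulting polynomial has degree 3 and real coefficients as required.

p(z) = z^3 -8·z^2 -23·z + 210.


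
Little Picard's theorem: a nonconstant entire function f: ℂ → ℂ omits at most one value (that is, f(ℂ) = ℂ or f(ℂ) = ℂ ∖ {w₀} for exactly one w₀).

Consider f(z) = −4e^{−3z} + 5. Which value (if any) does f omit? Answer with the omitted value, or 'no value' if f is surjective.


Little Picard bounds the complement of f(ℂ) to at most one point.
e^{−3z} is never zero on ℂ, so -4·e^{−3z} takes every value in ℂ ∖ {0}. Adding 5 shifts the range to ℂ ∖ {5}. Thus f omits exactly the value 5.

Omitted value: 5.


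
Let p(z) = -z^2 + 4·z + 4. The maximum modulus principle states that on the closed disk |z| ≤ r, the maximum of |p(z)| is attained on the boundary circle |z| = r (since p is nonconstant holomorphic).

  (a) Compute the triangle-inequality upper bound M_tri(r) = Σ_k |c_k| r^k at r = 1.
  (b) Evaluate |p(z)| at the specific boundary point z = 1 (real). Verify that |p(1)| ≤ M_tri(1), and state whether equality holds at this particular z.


Coefficients: c_0 = 4, c_1 = 4, c_2 = -1. Radius r = 1.
Part (a). Triangle bound: M_tri(r) = Σ_k |c_k| r^k
  = |4|·1^0 + |4|·1^1 + |-1|·1^2
  = 4 + 4 + 1 = 9.
This bounds M(r) := max_{|z|=r} |p(z)| from above; equality holds iff all terms c_k z^k can be made to align in phase at a single z on |z|=r.
Part (b). At z = 1 (real, on the circle |z| = r):
  p(1) = (4)·1^0 + (4)·1^1 + (-1)·1^2 = 7.
  |p(1)| = 7.
Check: |p(1)| = 7 ≤ 9 = M_tri(1). ✓ Equality does not hold at z = 1 (the coefficients have mixed signs, so the terms do not all align in phase there).

M_tri(1) = 9; |p(1)| = 7; equality at z=1: no.


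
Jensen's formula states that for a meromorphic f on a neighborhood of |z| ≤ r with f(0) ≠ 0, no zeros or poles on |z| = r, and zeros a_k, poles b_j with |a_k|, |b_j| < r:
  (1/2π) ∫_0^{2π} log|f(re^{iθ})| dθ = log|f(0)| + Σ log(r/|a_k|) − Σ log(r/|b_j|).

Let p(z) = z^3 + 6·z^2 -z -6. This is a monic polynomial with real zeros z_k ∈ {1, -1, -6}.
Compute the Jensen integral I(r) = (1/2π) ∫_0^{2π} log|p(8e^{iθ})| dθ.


Zeros: -6, -1, 1; r = 8.
Inside |z| < r: -6, -1, 1. Outside (|z| ≥ r): ∅.
p(0) = -6, so log|p(0)| = log(6) = 1.7918.
Apply Jensen: I(r) = log|p(0)| + Σ_k log(r/|z_k|), summed over zeros inside |z| < r.
  log(r/|z_k|) for z_k = 1: log(8/1) = 2.0794
  log(r/|z_k|) for z_k = -1: log(8/1) = 2.0794
  log(r/|z_k|) for z_k = -6: log(8/6) = 0.2877
Sum over inside zeros: 4.4466.
I(r) = log|p(0)| + (inside sum) = 1.7918 + 4.4466 = 6.2383.
Closed form (all zeros inside, monic): I(r) = n·log(r) = 3·log(8) = 6.2383. ✓

I(r) ≈ 6.2383.


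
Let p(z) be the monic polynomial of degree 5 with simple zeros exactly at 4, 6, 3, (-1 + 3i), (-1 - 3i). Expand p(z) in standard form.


The polynomial is p(z) = ∏_{α ∈ S} (z − α), where S = {4, 6, 3, (-1 + 3i), (-1 - 3i)}.
Expanding the product yields: p(z) = z^5 -11·z^4 + 38·z^3 -94·z^2 + 396·z -720.
Note conjugate pairs combine to real quadratics: (z − (-1+3i))(z − (-1−3i)) = z² + 2z + 10.
The resulting polynomial has degree 5 and real coefficients as required.

p(z) = z^5 -11·z^4 + 38·z^3 -94·z^2 + 396·z -720.


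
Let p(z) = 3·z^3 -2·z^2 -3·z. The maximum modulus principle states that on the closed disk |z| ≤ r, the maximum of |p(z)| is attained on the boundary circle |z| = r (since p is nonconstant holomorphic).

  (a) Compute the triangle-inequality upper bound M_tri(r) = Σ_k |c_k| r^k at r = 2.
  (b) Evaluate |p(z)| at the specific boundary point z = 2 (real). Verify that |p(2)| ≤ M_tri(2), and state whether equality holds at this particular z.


Coefficients: c_0 = 0, c_1 = -3, c_2 = -2, c_3 = 3. Radius r = 2.
Part (a). Triangle bound: M_tri(r) = Σ_k |c_k| r^k
  = |0|·2^0 + |-3|·2^1 + |-2|·2^2 + |3|·2^3
  = 0 + 6 + 8 + 24 = 38.
This bounds M(r) := max_{|z|=r} |p(z)| from above; equality holds iff all terms c_k z^k can be made to align in phase at a single z on |z|=r.
Part (b). At z = 2 (real, on the circle |z| = r):
  p(2) = (0)·2^0 + (-3)·2^1 + (-2)·2^2 + (3)·2^3 = 10.
  |p(2)| = 10.
Check: |p(2)| = 10 ≤ 38 = M_tri(2). ✓ Equality does not hold at z = 2 (the coefficients have mixed signs, so the terms do not all align in phase there).

M_tri(2) = 38; |p(2)| = 10; equality at z=2: no.


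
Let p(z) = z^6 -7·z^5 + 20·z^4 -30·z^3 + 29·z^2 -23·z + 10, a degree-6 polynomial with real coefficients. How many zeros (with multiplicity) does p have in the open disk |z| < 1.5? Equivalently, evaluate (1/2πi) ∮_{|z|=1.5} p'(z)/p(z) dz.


The zeros of p are: (2 + 1i), (2 - 1i), 2, (0 + 1i), (0 - 1i), 1.
Their magnitudes are: 2.236, 2.236, 2, 1, 1, 1.
Zeros with |z| < R = 1.5: (0 + 1i), (0 - 1i), 1.
Count = 3.
By the argument principle, (1/2πi) ∮_{|z|=R} p'(z)/p(z) dz equals exactly this count.

Number of zeros inside |z| < 1.5: 3.
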